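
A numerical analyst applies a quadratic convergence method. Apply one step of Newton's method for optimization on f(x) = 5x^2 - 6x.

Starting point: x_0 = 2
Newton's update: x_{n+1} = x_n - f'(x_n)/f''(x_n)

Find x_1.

f(x) = 5x^2 - 6x
f'(x) = 10x + (-6), f''(x) = 10
Newton step: x_1 = x_0 - f'(x_0)/f''(x_0)
f'(2) = 14
x_1 = 2 - 14/10 = 3/5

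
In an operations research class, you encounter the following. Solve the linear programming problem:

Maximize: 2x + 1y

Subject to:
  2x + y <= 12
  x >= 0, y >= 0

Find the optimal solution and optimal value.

The feasible region has vertices at [(0, 0), (6, 0), (0, 12)].
Checking objective 2x + 1y at each vertex:
  (0, 0): 2*0 + 1*0 = 0
  (6, 0): 2*6 + 1*0 = 12
  (0, 12): 2*0 + 1*12 = 12
Maximum is 12 at (6, 0).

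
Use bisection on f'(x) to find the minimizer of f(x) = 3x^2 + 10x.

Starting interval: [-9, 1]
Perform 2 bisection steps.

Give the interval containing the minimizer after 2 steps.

Finding critical point of f(x) = 3x^2 + 10x using bisection on f'(x) = 6x + 10.
f'(x) = 0 when x = -5/3.
Starting interval: [-9, 1]
Step 1: mid = -4, f'(mid) = -14, new interval = [-4, 1]
Step 2: mid = -3/2, f'(mid) = 1, new interval = [-4, -3/2]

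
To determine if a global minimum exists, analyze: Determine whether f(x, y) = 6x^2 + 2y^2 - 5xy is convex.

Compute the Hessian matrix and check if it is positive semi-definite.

f(x,y) = 6x^2 + 2y^2 - 5xy
Hessian H = [[12, -5], [-5, 4]]
trace(H) = 16, det(H) = 23
Eigenvalues: (16 +/- sqrt(164)) / 2 = 14.4, 1.597
Since both eigenvalues > 0, f is convex.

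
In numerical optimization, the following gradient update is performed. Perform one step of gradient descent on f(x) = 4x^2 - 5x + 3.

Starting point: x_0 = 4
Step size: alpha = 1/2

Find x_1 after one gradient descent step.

f(x) = 4x^2 - 5x + 3
f'(x) = 8x - 5
f'(4) = 8*4 + (-5) = 27
x_1 = x_0 - alpha * f'(x_0) = 4 - 1/2 * 27 = -19/2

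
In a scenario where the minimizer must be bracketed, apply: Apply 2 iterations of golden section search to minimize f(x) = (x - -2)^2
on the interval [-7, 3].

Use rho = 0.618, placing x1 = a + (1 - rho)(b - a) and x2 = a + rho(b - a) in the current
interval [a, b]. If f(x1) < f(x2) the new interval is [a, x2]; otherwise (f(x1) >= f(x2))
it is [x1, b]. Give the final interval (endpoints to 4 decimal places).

Golden section search for min of f(x) = (x - -2)^2 on [-7, 3].
Each step: x1 = a + (1 - rho)(b - a), x2 = a + rho(b - a); if f(x1) < f(x2) keep [a, x2], otherwise keep [x1, b].
Step 1: [-7.0000, 3.0000], x1=-3.1800 (f=1.3924), x2=-0.8200 (f=1.3924); f(x1) = f(x2) (tie, not '<') => keep [-3.1800, 3.0000]
Step 2: [-3.1800, 3.0000], x1=-0.8192 (f=1.3942), x2=0.6392 (f=6.9656); f(x1) < f(x2) => keep [-3.1800, 0.6392]
Final interval: [-3.1800, 0.6392]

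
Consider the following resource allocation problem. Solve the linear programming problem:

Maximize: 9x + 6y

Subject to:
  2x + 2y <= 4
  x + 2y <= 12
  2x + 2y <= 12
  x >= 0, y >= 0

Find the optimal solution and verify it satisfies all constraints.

Feasible vertices: (0, 0), (0, 2), (2, 0)
Objective 9x + 6y at each vertex:
  (0, 0): 0
  (0, 2): 12
  (2, 0): 18
Maximum is 18 at (2, 0).
Verify constraints at (x, y) = (2, 0):
  2*2 + 2*0 = 4 <= 4 (active)
  1*2 + 2*0 = 2 <= 12
  2*2 + 2*0 = 4 <= 12
  x = 2 >= 0, y = 0 >= 0. All constraints satisfied.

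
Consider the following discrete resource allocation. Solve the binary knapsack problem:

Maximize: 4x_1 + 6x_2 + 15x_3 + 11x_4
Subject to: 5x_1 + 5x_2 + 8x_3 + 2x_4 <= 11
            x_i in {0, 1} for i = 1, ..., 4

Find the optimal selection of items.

Items: item 1 (v=4, w=5), item 2 (v=6, w=5), item 3 (v=15, w=8), item 4 (v=11, w=2)
Capacity: 11
Checking all 16 subsets (w = total weight, v = total value):
  {}: w = 0, v = 0
  {1}: w = 5, v = 4
  {2}: w = 5, v = 6
  {3}: w = 8, v = 15
  {4}: w = 2, v = 11
  {1, 2}: w = 10, v = 10
  {1, 3}: w = 13 > 11, infeasible
  {1, 4}: w = 7, v = 15
  {2, 3}: w = 13 > 11, infeasible
  {2, 4}: w = 7, v = 17
  {3, 4}: w = 10, v = 26
  {1, 2, 3}: w = 18 > 11, infeasible
  {1, 2, 4}: w = 12 > 11, infeasible
  {1, 3, 4}: w = 15 > 11, infeasible
  {2, 3, 4}: w = 15 > 11, infeasible
  {1, 2, 3, 4}: w = 20 > 11, infeasible
Best feasible subset: items [3, 4]
Total weight: 10 <= 11, total value: 26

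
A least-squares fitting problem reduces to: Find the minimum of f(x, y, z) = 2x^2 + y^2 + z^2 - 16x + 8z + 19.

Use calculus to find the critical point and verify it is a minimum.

f(x,y,z) = 2x^2 + y^2 + z^2 - 16x + 8z + 19
df/dx = 4x + (-16) = 0 => x = 4
df/dy = 2y + (0) = 0 => y = 0
df/dz = 2z + (8) = 0 => z = -4
f(4,0,-4) = 2*(4)^2 + 1*(0)^2 + 1*(-4)^2 + -16*(4) + 8*(-4) + 19 = -29
Hessian is diagonal with entries 4, 2, 2 > 0, confirmed minimum.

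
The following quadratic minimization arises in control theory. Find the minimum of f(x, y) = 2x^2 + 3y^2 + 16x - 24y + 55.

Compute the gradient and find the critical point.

f(x,y) = 2x^2 + 3y^2 + 16x - 24y + 55
df/dx = 4x + (16) = 0  =>  x = -4
df/dy = 6y + (-24) = 0  =>  y = 4
f(-4, 4) = 2*(-4)^2 + 3*(4)^2 + 16*(-4) + -24*(4) + 55 = -25
Hessian is diagonal with entries 4, 6 > 0, so this is a minimum.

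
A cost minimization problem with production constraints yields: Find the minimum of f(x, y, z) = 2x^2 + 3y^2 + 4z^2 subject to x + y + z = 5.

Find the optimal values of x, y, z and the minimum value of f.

Using Lagrange multipliers on f = 2x^2 + 3y^2 + 4z^2 with constraint x + y + z = 5:
Conditions: 2*2*x = lambda, 2*3*y = lambda, 2*4*z = lambda
So x = lambda/4, y = lambda/6, z = lambda/8
Substituting into constraint: lambda * (13/24) = 5
lambda = 120/13
x = 30/13, y = 20/13, z = 15/13
Minimum value = 300/13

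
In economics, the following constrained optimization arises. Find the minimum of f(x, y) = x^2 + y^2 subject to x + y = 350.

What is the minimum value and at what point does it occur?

Substitute y = 350 - x into f(x,y) = x^2 + y^2:
g(x) = x^2 + (350 - x)^2 = 2x^2 - 700x + 122500
g'(x) = 4x - 700 = 0  =>  x = 175
y = 350 - 175 = 175
Minimum value = 175^2 + 175^2 = 61250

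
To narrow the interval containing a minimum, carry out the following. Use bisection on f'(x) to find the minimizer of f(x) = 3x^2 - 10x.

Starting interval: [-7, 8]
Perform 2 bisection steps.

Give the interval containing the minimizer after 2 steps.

Finding critical point of f(x) = 3x^2 - 10x using bisection on f'(x) = 6x + -10.
f'(x) = 0 when x = 5/3.
Starting interval: [-7, 8]
Step 1: mid = 1/2, f'(mid) = -7, new interval = [1/2, 8]
Step 2: mid = 17/4, f'(mid) = 31/2, new interval = [1/2, 17/4]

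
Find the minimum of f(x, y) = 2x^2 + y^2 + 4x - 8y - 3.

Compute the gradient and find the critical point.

f(x,y) = 2x^2 + y^2 + 4x - 8y - 3
df/dx = 4x + (4) = 0  =>  x = -1
df/dy = 2y + (-8) = 0  =>  y = 4
f(-1, 4) = 2*(-1)^2 + 1*(4)^2 + 4*(-1) + -8*(4) + -3 = -21
Hessian is diagonal with entries 4, 2 > 0, so this is a minimum.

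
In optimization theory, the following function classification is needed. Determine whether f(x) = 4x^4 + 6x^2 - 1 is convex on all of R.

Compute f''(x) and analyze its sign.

f(x) = 4x^4 + 6x^2 - 1
f'(x) = 16x^3 + 12x
f''(x) = 48x^2 + 12
f''(x) = 48x^2 + 12 >= 12 > 0 for all x
Therefore, f is convex on R.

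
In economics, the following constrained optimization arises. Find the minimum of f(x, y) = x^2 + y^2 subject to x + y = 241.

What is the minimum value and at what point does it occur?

Substitute y = 241 - x into f(x,y) = x^2 + y^2:
g(x) = x^2 + (241 - x)^2 = 2x^2 - 482x + 58081
g'(x) = 4x - 482 = 0  =>  x = 241/2
y = 241 - 241/2 = 241/2
Minimum value = (241/2)^2 + (241/2)^2 = 58081/2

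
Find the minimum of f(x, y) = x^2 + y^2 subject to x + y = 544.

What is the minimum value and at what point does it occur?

Substitute y = 544 - x into f(x,y) = x^2 + y^2:
g(x) = x^2 + (544 - x)^2 = 2x^2 - 1088x + 295936
g'(x) = 4x - 1088 = 0  =>  x = 272
y = 544 - 272 = 272
Minimum value = 272^2 + 272^2 = 147968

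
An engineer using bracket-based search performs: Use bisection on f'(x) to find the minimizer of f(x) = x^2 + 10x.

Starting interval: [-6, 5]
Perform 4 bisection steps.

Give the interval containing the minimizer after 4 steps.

Finding critical point of f(x) = x^2 + 10x using bisection on f'(x) = 2x + 10.
f'(x) = 0 when x = -5.
Starting interval: [-6, 5]
Step 1: mid = -1/2, f'(mid) = 9, new interval = [-6, -1/2]
Step 2: mid = -13/4, f'(mid) = 7/2, new interval = [-6, -13/4]
Step 3: mid = -37/8, f'(mid) = 3/4, new interval = [-6, -37/8]
Step 4: mid = -85/16, f'(mid) = -5/8, new interval = [-85/16, -37/8]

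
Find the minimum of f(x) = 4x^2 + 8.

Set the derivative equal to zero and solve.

f(x) = 4x^2 + 8
f'(x) = 8x + (0) = 0
x = 0/8 = 0
f(0) = 8
Since f''(x) = 8 > 0, this is a minimum.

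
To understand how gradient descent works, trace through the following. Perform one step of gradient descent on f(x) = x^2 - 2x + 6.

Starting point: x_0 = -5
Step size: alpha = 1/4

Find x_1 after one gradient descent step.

f(x) = x^2 - 2x + 6
f'(x) = 2x - 2
f'(-5) = 2*-5 + (-2) = -12
x_1 = x_0 - alpha * f'(x_0) = -5 - 1/4 * -12 = -2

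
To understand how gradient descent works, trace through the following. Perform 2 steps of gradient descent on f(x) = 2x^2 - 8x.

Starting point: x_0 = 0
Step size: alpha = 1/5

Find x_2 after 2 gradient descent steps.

f(x) = 2x^2 - 8x, f'(x) = 4x + (-8)
Step 1: f'(0) = -8, x_1 = 0 - 1/5 * -8 = 8/5
Step 2: f'(8/5) = -8/5, x_2 = 8/5 - 1/5 * -8/5 = 48/25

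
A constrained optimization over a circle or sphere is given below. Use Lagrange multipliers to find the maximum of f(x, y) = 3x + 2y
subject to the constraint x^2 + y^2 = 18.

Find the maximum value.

Set up Lagrange conditions: grad f = lambda * grad g
  3 = 2*lambda*x
  2 = 2*lambda*y
From these: x/y = 3/2, so x = 3t, y = 2t for some t.
Substitute into constraint: (3t)^2 + (2t)^2 = 18
  t^2 * 13 = 18
  t = sqrt(18/13)
Maximum = 3*x + 2*y = (3^2 + 2^2)*t = 13 * sqrt(18/13) = sqrt(234)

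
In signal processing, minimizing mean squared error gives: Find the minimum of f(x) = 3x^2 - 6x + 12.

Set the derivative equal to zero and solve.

f(x) = 3x^2 - 6x + 12
f'(x) = 6x + (-6) = 0
x = 6/6 = 1
f(1) = 9
Since f''(x) = 6 > 0, this is a minimum.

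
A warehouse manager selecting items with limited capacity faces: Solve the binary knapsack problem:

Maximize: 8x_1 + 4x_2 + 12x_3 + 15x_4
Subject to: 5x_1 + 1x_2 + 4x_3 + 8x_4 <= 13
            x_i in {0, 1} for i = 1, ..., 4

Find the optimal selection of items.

Items: item 1 (v=8, w=5), item 2 (v=4, w=1), item 3 (v=12, w=4), item 4 (v=15, w=8)
Capacity: 13
Checking all 16 subsets (w = total weight, v = total value):
  {}: w = 0, v = 0
  {1}: w = 5, v = 8
  {2}: w = 1, v = 4
  {3}: w = 4, v = 12
  {4}: w = 8, v = 15
  {1, 2}: w = 6, v = 12
  {1, 3}: w = 9, v = 20
  {1, 4}: w = 13, v = 23
  {2, 3}: w = 5, v = 16
  {2, 4}: w = 9, v = 19
  {3, 4}: w = 12, v = 27
  {1, 2, 3}: w = 10, v = 24
  {1, 2, 4}: w = 14 > 13, infeasible
  {1, 3, 4}: w = 17 > 13, infeasible
  {2, 3, 4}: w = 13, v = 31
  {1, 2, 3, 4}: w = 18 > 13, infeasible
Best feasible subset: items [2, 3, 4]
Total weight: 13 <= 13, total value: 31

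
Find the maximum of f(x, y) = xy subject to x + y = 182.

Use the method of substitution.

Substitute y = 182 - x into f(x,y) = xy:
g(x) = x(182 - x) = 182x - x^2
g'(x) = 182 - 2x = 0  =>  x = 91
y = 182 - 91 = 91
Maximum value = 91 * 91 = 8281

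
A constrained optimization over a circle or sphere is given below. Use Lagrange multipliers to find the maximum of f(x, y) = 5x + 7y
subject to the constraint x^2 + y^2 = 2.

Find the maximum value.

Set up Lagrange conditions: grad f = lambda * grad g
  5 = 2*lambda*x
  7 = 2*lambda*y
From these: x/y = 5/7, so x = 5t, y = 7t for some t.
Substitute into constraint: (5t)^2 + (7t)^2 = 2
  t^2 * 74 = 2
  t = sqrt(2/74)
Maximum = 5*x + 7*y = (5^2 + 7^2)*t = 74 * sqrt(2/74) = sqrt(148)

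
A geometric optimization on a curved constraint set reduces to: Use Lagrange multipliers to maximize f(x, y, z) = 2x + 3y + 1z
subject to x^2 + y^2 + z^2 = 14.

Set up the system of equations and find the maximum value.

Lagrange conditions: 2 = 2*lambda*x, 3 = 2*lambda*y, 1 = 2*lambda*z
So x:2 = y:3 = z:1, i.e. x = 2t, y = 3t, z = 1t
Constraint: t^2*(2^2 + 3^2 + 1^2) = 14
  t^2 * 14 = 14  =>  t = sqrt(1)
Maximum = 2*2t + 3*3t + 1*1t = 14*sqrt(1) = 14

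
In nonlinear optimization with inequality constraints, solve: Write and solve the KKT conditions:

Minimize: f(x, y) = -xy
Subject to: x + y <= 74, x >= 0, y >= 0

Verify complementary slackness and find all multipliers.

Problem: min -xy s.t. x + y <= 74 (multiplier lambda), x >= 0 (mu_x), y >= 0 (mu_y)
KKT stationarity: -y + lambda - mu_x = 0, -x + lambda - mu_y = 0, with lambda, mu_x, mu_y >= 0
Complementary slackness: lambda*(x + y - 74) = 0, mu_x*x = 0, mu_y*y = 0
If lambda = 0: y = -mu_x <= 0 and x = -mu_y <= 0 force x = y = 0 with f = 0; but x = y = 37 is feasible with f = -1369 < 0, so this is not the minimum. Hence lambda > 0 and x + y = 74.
Try x > 0, y > 0 (so mu_x = mu_y = 0): y = lambda, x = lambda => x = y = lambda
x + y = 74 => 2*lambda = 74 => lambda = 37
x* = y* = 37 > 0, consistent with mu_x = mu_y = 0.
(Any feasible point with x = 0 or y = 0 has f = 0 > -1369, so the minimum is not on those boundaries.)
min(-xy) = -1369 (i.e. max xy = 1369)
Multipliers: lambda = 37, mu_x = 0, mu_y = 0
Complementary slackness: lambda*(x + y - 74) = 37*(37 + 37 - 74) = 0, mu_x*x = 0*37 = 0, mu_y*y = 0*37 = 0. Satisfied.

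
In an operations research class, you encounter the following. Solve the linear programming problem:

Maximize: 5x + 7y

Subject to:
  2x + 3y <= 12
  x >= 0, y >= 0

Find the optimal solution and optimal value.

The feasible region has vertices at [(0, 0), (6, 0), (0, 4)].
Checking objective 5x + 7y at each vertex:
  (0, 0): 5*0 + 7*0 = 0
  (6, 0): 5*6 + 7*0 = 30
  (0, 4): 5*0 + 7*4 = 28
Maximum is 30 at (6, 0).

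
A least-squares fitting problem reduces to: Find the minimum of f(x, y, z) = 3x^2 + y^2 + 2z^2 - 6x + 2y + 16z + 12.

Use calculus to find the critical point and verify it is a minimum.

f(x,y,z) = 3x^2 + y^2 + 2z^2 - 6x + 2y + 16z + 12
df/dx = 6x + (-6) = 0 => x = 1
df/dy = 2y + (2) = 0 => y = -1
df/dz = 4z + (16) = 0 => z = -4
f(1,-1,-4) = 3*(1)^2 + 1*(-1)^2 + 2*(-4)^2 + -6*(1) + 2*(-1) + 16*(-4) + 12 = -24
Hessian is diagonal with entries 6, 2, 4 > 0, confirmed minimum.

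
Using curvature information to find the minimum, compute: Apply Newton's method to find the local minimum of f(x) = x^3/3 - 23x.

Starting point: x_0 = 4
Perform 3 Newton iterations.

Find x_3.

f(x) = x^3/3 - 23x
f'(x) = x^2 - 23, f''(x) = 2x
Newton update: x_{n+1} = x_n - (x_n^2 - 23)/(2*x_n)
Step 1: x_0 = 4, f'=-7, f''=8, x_1 = 39/8
Step 2: x_1 = 39/8, f'=49/64, f''=39/4, x_2 = 2993/624
Step 3: x_2 = 2993/624, f'=2401/389376, f''=2993/312, x_3 = 17913697/3735264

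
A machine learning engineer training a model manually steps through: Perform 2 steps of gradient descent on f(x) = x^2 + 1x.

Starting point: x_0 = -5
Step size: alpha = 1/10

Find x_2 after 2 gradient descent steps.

f(x) = x^2 + 1x, f'(x) = 2x + (1)
Step 1: f'(-5) = -9, x_1 = -5 - 1/10 * -9 = -41/10
Step 2: f'(-41/10) = -36/5, x_2 = -41/10 - 1/10 * -36/5 = -169/50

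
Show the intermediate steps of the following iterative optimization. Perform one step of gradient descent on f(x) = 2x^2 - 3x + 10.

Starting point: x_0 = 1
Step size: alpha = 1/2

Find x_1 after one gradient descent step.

f(x) = 2x^2 - 3x + 10
f'(x) = 4x - 3
f'(1) = 4*1 + (-3) = 1
x_1 = x_0 - alpha * f'(x_0) = 1 - 1/2 * 1 = 1/2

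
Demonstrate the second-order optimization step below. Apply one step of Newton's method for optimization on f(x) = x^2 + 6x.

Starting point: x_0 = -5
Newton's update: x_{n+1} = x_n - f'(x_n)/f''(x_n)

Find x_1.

f(x) = x^2 + 6x
f'(x) = 2x + (6), f''(x) = 2
Newton step: x_1 = x_0 - f'(x_0)/f''(x_0)
f'(-5) = -4
x_1 = -5 - -4/2 = -3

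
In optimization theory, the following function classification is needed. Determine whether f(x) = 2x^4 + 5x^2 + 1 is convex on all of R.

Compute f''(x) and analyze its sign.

f(x) = 2x^4 + 5x^2 + 1
f'(x) = 8x^3 + 10x
f''(x) = 24x^2 + 10
f''(x) = 24x^2 + 10 >= 10 > 0 for all x
Therefore, f is convex on R.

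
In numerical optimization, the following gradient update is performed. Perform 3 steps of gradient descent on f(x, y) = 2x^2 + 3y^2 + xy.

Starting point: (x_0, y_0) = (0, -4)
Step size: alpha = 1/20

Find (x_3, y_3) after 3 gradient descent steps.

f(x,y) = 2x^2 + 3y^2 + xy
grad_x = 4x + 1y, grad_y = 6y + 1x
Step 1: grad = (-4, -24), (1/5, -14/5)
Step 2: grad = (-2, -83/5), (3/10, -197/100)
Step 3: grad = (-77/100, -288/25), (677/2000, -697/500)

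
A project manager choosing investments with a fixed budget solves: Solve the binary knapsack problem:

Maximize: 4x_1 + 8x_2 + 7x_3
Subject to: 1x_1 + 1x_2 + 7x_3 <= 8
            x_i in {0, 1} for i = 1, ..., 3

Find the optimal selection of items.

Items: item 1 (v=4, w=1), item 2 (v=8, w=1), item 3 (v=7, w=7)
Capacity: 8
Checking all 8 subsets (w = total weight, v = total value):
  {}: w = 0, v = 0
  {1}: w = 1, v = 4
  {2}: w = 1, v = 8
  {3}: w = 7, v = 7
  {1, 2}: w = 2, v = 12
  {1, 3}: w = 8, v = 11
  {2, 3}: w = 8, v = 15
  {1, 2, 3}: w = 9 > 8, infeasible
Best feasible subset: items [2, 3]
Total weight: 8 <= 8, total value: 15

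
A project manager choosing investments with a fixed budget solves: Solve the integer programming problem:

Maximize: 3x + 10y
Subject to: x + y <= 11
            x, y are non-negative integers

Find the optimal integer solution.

Objective: 3x + 10y, constraint: x + y <= 11
Coefficient of y is 10 > coefficient of x is 3, so allocate the entire budget to y.
Optimal: x = 0, y = 11, value = 110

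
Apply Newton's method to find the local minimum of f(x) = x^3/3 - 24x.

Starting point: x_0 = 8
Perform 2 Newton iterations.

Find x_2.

f(x) = x^3/3 - 24x
f'(x) = x^2 - 24, f''(x) = 2x
Newton update: x_{n+1} = x_n - (x_n^2 - 24)/(2*x_n)
Step 1: x_0 = 8, f'=40, f''=16, x_1 = 11/2
Step 2: x_1 = 11/2, f'=25/4, f''=11, x_2 = 217/44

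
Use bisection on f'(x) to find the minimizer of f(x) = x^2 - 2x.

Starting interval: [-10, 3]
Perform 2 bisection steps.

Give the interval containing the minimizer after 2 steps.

Finding critical point of f(x) = x^2 - 2x using bisection on f'(x) = 2x + -2.
f'(x) = 0 when x = 1.
Starting interval: [-10, 3]
Step 1: mid = -7/2, f'(mid) = -9, new interval = [-7/2, 3]
Step 2: mid = -1/4, f'(mid) = -5/2, new interval = [-1/4, 3]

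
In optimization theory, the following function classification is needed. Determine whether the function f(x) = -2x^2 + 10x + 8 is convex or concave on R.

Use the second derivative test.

f(x) = -2x^2 + 10x + 8
f'(x) = -4x + 10
f''(x) = -4
Since f''(x) = -4 < 0 for all x, f is concave on R.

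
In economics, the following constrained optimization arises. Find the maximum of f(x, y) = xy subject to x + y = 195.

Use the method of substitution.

Substitute y = 195 - x into f(x,y) = xy:
g(x) = x(195 - x) = 195x - x^2
g'(x) = 195 - 2x = 0  =>  x = 195/2
y = 195 - 195/2 = 195/2
Maximum value = (195/2) * (195/2) = 38025/4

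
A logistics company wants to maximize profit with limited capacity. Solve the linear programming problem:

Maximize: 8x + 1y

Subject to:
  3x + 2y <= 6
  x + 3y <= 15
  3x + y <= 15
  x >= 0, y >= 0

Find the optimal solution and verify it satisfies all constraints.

Feasible vertices: (0, 0), (0, 3), (2, 0)
Objective 8x + 1y at each vertex:
  (0, 0): 0
  (0, 3): 3
  (2, 0): 16
Maximum is 16 at (2, 0).
Verify constraints at (x, y) = (2, 0):
  3*2 + 2*0 = 6 <= 6 (active)
  1*2 + 3*0 = 2 <= 15
  3*2 + 1*0 = 6 <= 15
  x = 2 >= 0, y = 0 >= 0. All constraints satisfied.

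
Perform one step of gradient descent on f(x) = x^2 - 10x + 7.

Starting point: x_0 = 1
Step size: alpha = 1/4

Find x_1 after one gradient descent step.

f(x) = x^2 - 10x + 7
f'(x) = 2x - 10
f'(1) = 2*1 + (-10) = -8
x_1 = x_0 - alpha * f'(x_0) = 1 - 1/4 * -8 = 3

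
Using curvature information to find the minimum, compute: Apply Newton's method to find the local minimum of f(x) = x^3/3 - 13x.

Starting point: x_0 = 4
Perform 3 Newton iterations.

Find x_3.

f(x) = x^3/3 - 13x
f'(x) = x^2 - 13, f''(x) = 2x
Newton update: x_{n+1} = x_n - (x_n^2 - 13)/(2*x_n)
Step 1: x_0 = 4, f'=3, f''=8, x_1 = 29/8
Step 2: x_1 = 29/8, f'=9/64, f''=29/4, x_2 = 1673/464
Step 3: x_2 = 1673/464, f'=81/215296, f''=1673/232, x_3 = 5597777/1552544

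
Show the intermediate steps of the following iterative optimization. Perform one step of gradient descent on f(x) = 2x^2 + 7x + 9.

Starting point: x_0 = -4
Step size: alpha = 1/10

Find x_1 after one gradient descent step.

f(x) = 2x^2 + 7x + 9
f'(x) = 4x + 7
f'(-4) = 4*-4 + (7) = -9
x_1 = x_0 - alpha * f'(x_0) = -4 - 1/10 * -9 = -31/10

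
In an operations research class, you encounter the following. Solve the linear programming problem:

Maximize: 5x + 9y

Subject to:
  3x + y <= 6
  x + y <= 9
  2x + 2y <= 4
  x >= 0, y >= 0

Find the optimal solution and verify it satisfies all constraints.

Feasible vertices: (0, 0), (0, 2), (2, 0)
Objective 5x + 9y at each vertex:
  (0, 0): 0
  (0, 2): 18
  (2, 0): 10
Maximum is 18 at (0, 2).
Verify constraints at (x, y) = (0, 2):
  3*0 + 1*2 = 2 <= 6
  1*0 + 1*2 = 2 <= 9
  2*0 + 2*2 = 4 <= 4 (active)
  x = 0 >= 0, y = 2 >= 0. All constraints satisfied.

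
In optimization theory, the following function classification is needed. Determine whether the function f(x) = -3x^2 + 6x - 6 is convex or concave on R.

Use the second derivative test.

f(x) = -3x^2 + 6x - 6
f'(x) = -6x + 6
f''(x) = -6
Since f''(x) = -6 < 0 for all x, f is concave on R.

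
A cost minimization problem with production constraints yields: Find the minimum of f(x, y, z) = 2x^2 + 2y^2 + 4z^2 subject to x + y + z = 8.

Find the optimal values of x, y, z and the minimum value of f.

Using Lagrange multipliers on f = 2x^2 + 2y^2 + 4z^2 with constraint x + y + z = 8:
Conditions: 2*2*x = lambda, 2*2*y = lambda, 2*4*z = lambda
So x = lambda/4, y = lambda/4, z = lambda/8
Substituting into constraint: lambda * (5/8) = 8
lambda = 64/5
x = 16/5, y = 16/5, z = 8/5
Minimum value = 256/5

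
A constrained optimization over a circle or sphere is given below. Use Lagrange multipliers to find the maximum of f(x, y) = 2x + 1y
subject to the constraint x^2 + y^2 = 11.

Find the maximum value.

Set up Lagrange conditions: grad f = lambda * grad g
  2 = 2*lambda*x
  1 = 2*lambda*y
From these: x/y = 2/1, so x = 2t, y = 1t for some t.
Substitute into constraint: (2t)^2 + (1t)^2 = 11
  t^2 * 5 = 11
  t = sqrt(11/5)
Maximum = 2*x + 1*y = (2^2 + 1^2)*t = 5 * sqrt(11/5) = sqrt(55)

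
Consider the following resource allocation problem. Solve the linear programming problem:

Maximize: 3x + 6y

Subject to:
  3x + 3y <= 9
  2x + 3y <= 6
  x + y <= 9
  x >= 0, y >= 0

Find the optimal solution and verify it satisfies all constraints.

Feasible vertices: (0, 0), (0, 2), (3, 0)
Objective 3x + 6y at each vertex:
  (0, 0): 0
  (0, 2): 12
  (3, 0): 9
Maximum is 12 at (0, 2).
Verify constraints at (x, y) = (0, 2):
  3*0 + 3*2 = 6 <= 9
  2*0 + 3*2 = 6 <= 6 (active)
  1*0 + 1*2 = 2 <= 9
  x = 0 >= 0, y = 2 >= 0. All constraints satisfied.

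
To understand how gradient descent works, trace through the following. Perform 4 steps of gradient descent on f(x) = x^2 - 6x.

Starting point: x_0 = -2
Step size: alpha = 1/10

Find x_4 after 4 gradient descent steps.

f(x) = x^2 - 6x, f'(x) = 2x + (-6)
Step 1: f'(-2) = -10, x_1 = -2 - 1/10 * -10 = -1
Step 2: f'(-1) = -8, x_2 = -1 - 1/10 * -8 = -1/5
Step 3: f'(-1/5) = -32/5, x_3 = -1/5 - 1/10 * -32/5 = 11/25
Step 4: f'(11/25) = -128/25, x_4 = 11/25 - 1/10 * -128/25 = 119/125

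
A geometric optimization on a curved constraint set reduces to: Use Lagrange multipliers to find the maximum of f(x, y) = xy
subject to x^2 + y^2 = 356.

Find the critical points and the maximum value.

Lagrange conditions: y = 2*lambda*x and x = 2*lambda*y
If x = 0 then y = 0, violating the constraint, so x, y != 0.
Dividing: y/x = x/y => x^2 = y^2 => y = x or y = -x
Constraint: 2x^2 = 356 => x^2 = 178 => x = +/-sqrt(178)
Critical points: (sqrt(178), sqrt(178)), (-sqrt(178), -sqrt(178)), (sqrt(178), -sqrt(178)), (-sqrt(178), sqrt(178))
  y = x:  xy = x^2 = 178  at (sqrt(178), sqrt(178)) and (-sqrt(178), -sqrt(178))
  y = -x: xy = -x^2 = -178 at (sqrt(178), -sqrt(178)) and (-sqrt(178), sqrt(178))
Maximum xy = 178 at (sqrt(178), sqrt(178)) and (-sqrt(178), -sqrt(178))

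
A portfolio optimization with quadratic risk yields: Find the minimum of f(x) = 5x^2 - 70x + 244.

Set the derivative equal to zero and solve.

f(x) = 5x^2 - 70x + 244
f'(x) = 10x + (-70) = 0
x = 70/10 = 7
f(7) = -1
Since f''(x) = 10 > 0, this is a minimum.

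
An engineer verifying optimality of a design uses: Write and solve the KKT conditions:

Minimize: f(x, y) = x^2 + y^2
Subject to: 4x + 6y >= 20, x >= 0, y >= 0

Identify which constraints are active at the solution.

KKT conditions for min x^2 + y^2 s.t. 4x + 6y >= 20, x >= 0, y >= 0:
Stationarity: 2x = mu*4 + mu_x, 2y = mu*6 + mu_y, with mu, mu_x, mu_y >= 0
Complementary slackness: mu*(4x + 6y - 20) = 0, mu_x*x = 0, mu_y*y = 0
(0, 0) is infeasible (4*0 + 6*0 < 20), so if mu = 0 stationarity would force x = mu_x/2 >= 0, y = mu_y/2 >= 0 with mu_x*x = mu_y*y = 0, i.e. x = y = 0: contradiction. Hence mu > 0 and 4x + 6y = 20 is active.
Try x > 0, y > 0 (so mu_x = mu_y = 0): x = 4*mu/2, y = 6*mu/2
Substitute: 4*(4*mu/2) + 6*(6*mu/2) = 20
  mu*52/2 = 20 => mu = 10/13
x* = 20/13 > 0, y* = 30/13 > 0, consistent with mu_x = mu_y = 0.
f is convex and the constraints are linear, so this KKT point is the global minimum.
f* = 100/13
Active constraints: 4x + 6y >= 20 (holds with equality, mu = 10/13 > 0); x >= 0 and y >= 0 are inactive (mu_x = mu_y = 0).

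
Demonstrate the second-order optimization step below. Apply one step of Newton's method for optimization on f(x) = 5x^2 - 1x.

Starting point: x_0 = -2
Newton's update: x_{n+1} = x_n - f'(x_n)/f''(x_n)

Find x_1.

f(x) = 5x^2 - 1x
f'(x) = 10x + (-1), f''(x) = 10
Newton step: x_1 = x_0 - f'(x_0)/f''(x_0)
f'(-2) = -21
x_1 = -2 - -21/10 = 1/10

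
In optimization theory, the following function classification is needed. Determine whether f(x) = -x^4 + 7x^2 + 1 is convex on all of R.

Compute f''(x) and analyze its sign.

f(x) = -x^4 + 7x^2 + 1
f'(x) = -4x^3 + 14x
f''(x) = -12x^2 + 14
f''(x) = -12x^2 + 14 -> -inf as |x| -> inf
Therefore, f is not globally convex on R.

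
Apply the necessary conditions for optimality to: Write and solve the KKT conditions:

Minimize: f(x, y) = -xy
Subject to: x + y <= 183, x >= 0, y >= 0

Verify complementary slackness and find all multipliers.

Problem: min -xy s.t. x + y <= 183 (multiplier lambda), x >= 0 (mu_x), y >= 0 (mu_y)
KKT stationarity: -y + lambda - mu_x = 0, -x + lambda - mu_y = 0, with lambda, mu_x, mu_y >= 0
Complementary slackness: lambda*(x + y - 183) = 0, mu_x*x = 0, mu_y*y = 0
If lambda = 0: y = -mu_x <= 0 and x = -mu_y <= 0 force x = y = 0 with f = 0; but x = y = 183/2 is feasible with f = -33489/4 < 0, so this is not the minimum. Hence lambda > 0 and x + y = 183.
Try x > 0, y > 0 (so mu_x = mu_y = 0): y = lambda, x = lambda => x = y = lambda
x + y = 183 => 2*lambda = 183 => lambda = 183/2
x* = y* = 183/2 > 0, consistent with mu_x = mu_y = 0.
(Any feasible point with x = 0 or y = 0 has f = 0 > -33489/4, so the minimum is not on those boundaries.)
min(-xy) = -33489/4 (i.e. max xy = 33489/4)
Multipliers: lambda = 183/2, mu_x = 0, mu_y = 0
Complementary slackness: lambda*(x + y - 183) = 183/2*(183/2 + 183/2 - 183) = 0, mu_x*x = 0*183/2 = 0, mu_y*y = 0*183/2 = 0. Satisfied.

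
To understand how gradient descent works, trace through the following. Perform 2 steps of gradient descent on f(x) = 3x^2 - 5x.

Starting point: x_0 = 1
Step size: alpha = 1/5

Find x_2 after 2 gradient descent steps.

f(x) = 3x^2 - 5x, f'(x) = 6x + (-5)
Step 1: f'(1) = 1, x_1 = 1 - 1/5 * 1 = 4/5
Step 2: f'(4/5) = -1/5, x_2 = 4/5 - 1/5 * -1/5 = 21/25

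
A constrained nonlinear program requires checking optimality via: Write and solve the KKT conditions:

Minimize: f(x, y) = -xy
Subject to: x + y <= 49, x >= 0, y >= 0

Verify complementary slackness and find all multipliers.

Problem: min -xy s.t. x + y <= 49 (multiplier lambda), x >= 0 (mu_x), y >= 0 (mu_y)
KKT stationarity: -y + lambda - mu_x = 0, -x + lambda - mu_y = 0, with lambda, mu_x, mu_y >= 0
Complementary slackness: lambda*(x + y - 49) = 0, mu_x*x = 0, mu_y*y = 0
If lambda = 0: y = -mu_x <= 0 and x = -mu_y <= 0 force x = y = 0 with f = 0; but x = y = 49/2 is feasible with f = -2401/4 < 0, so this is not the minimum. Hence lambda > 0 and x + y = 49.
Try x > 0, y > 0 (so mu_x = mu_y = 0): y = lambda, x = lambda => x = y = lambda
x + y = 49 => 2*lambda = 49 => lambda = 49/2
x* = y* = 49/2 > 0, consistent with mu_x = mu_y = 0.
(Any feasible point with x = 0 or y = 0 has f = 0 > -2401/4, so the minimum is not on those boundaries.)
min(-xy) = -2401/4 (i.e. max xy = 2401/4)
Multipliers: lambda = 49/2, mu_x = 0, mu_y = 0
Complementary slackness: lambda*(x + y - 49) = 49/2*(49/2 + 49/2 - 49) = 0, mu_x*x = 0*49/2 = 0, mu_y*y = 0*49/2 = 0. Satisfied.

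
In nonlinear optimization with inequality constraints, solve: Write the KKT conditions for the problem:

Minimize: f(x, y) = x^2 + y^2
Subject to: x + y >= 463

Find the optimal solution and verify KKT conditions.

KKT conditions for min x^2 + y^2 s.t. x + y >= 463:
Stationarity: 2x = mu, 2y = mu
So x = y = mu/2.
Complementary slackness: mu*(x + y - 463) = 0
Primal feasibility: x + y >= 463; dual feasibility: mu >= 0
If mu = 0 then x = y = 0, but 0 + 0 < 463 is infeasible, so the constraint is active.
Constraint active: x + y = 2*(mu/2) = 463 => mu = 463
x = y = 463/2, f = 214369/2
Verify: stationarity 2*(463/2) = 463 = mu; primal 463/2 + 463/2 = 463 >= 463; dual mu = 463 >= 0; complementary slackness 463*(463 - 463) = 0. All KKT conditions hold.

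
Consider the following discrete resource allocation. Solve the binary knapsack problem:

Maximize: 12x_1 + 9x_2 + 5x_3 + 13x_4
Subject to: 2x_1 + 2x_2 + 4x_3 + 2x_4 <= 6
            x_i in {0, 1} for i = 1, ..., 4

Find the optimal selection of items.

Items: item 1 (v=12, w=2), item 2 (v=9, w=2), item 3 (v=5, w=4), item 4 (v=13, w=2)
Capacity: 6
Checking all 16 subsets (w = total weight, v = total value):
  {}: w = 0, v = 0
  {1}: w = 2, v = 12
  {2}: w = 2, v = 9
  {3}: w = 4, v = 5
  {4}: w = 2, v = 13
  {1, 2}: w = 4, v = 21
  {1, 3}: w = 6, v = 17
  {1, 4}: w = 4, v = 25
  {2, 3}: w = 6, v = 14
  {2, 4}: w = 4, v = 22
  {3, 4}: w = 6, v = 18
  {1, 2, 3}: w = 8 > 6, infeasible
  {1, 2, 4}: w = 6, v = 34
  {1, 3, 4}: w = 8 > 6, infeasible
  {2, 3, 4}: w = 8 > 6, infeasible
  {1, 2, 3, 4}: w = 10 > 6, infeasible
Best feasible subset: items [1, 2, 4]
Total weight: 6 <= 6, total value: 34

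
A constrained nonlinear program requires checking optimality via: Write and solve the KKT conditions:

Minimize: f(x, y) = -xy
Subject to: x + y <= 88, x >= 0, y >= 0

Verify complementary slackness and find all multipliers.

Problem: min -xy s.t. x + y <= 88 (multiplier lambda), x >= 0 (mu_x), y >= 0 (mu_y)
KKT stationarity: -y + lambda - mu_x = 0, -x + lambda - mu_y = 0, with lambda, mu_x, mu_y >= 0
Complementary slackness: lambda*(x + y - 88) = 0, mu_x*x = 0, mu_y*y = 0
If lambda = 0: y = -mu_x <= 0 and x = -mu_y <= 0 force x = y = 0 with f = 0; but x = y = 44 is feasible with f = -1936 < 0, so this is not the minimum. Hence lambda > 0 and x + y = 88.
Try x > 0, y > 0 (so mu_x = mu_y = 0): y = lambda, x = lambda => x = y = lambda
x + y = 88 => 2*lambda = 88 => lambda = 44
x* = y* = 44 > 0, consistent with mu_x = mu_y = 0.
(Any feasible point with x = 0 or y = 0 has f = 0 > -1936, so the minimum is not on those boundaries.)
min(-xy) = -1936 (i.e. max xy = 1936)
Multipliers: lambda = 44, mu_x = 0, mu_y = 0
Complementary slackness: lambda*(x + y - 88) = 44*(44 + 44 - 88) = 0, mu_x*x = 0*44 = 0, mu_y*y = 0*44 = 0. Satisfied.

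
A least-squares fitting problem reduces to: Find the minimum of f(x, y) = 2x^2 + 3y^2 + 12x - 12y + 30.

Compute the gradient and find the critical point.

f(x,y) = 2x^2 + 3y^2 + 12x - 12y + 30
df/dx = 4x + (12) = 0  =>  x = -3
df/dy = 6y + (-12) = 0  =>  y = 2
f(-3, 2) = 2*(-3)^2 + 3*(2)^2 + 12*(-3) + -12*(2) + 30 = 0
Hessian is diagonal with entries 4, 6 > 0, so this is a minimum.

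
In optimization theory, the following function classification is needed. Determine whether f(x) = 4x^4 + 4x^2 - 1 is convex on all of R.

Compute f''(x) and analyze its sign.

f(x) = 4x^4 + 4x^2 - 1
f'(x) = 16x^3 + 8x
f''(x) = 48x^2 + 8
f''(x) = 48x^2 + 8 >= 8 > 0 for all x
Therefore, f is convex on R.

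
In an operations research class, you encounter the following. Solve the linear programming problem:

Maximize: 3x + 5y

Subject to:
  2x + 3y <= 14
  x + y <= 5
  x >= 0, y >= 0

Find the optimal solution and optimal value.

Feasible vertices: (0, 0), (0, 14/3), (1, 4), (5, 0)
Objective 3x + 5y at each:
  (0, 0): 0
  (0, 14/3): 70/3
  (1, 4): 23
  (5, 0): 15
Maximum is 70/3 at (0, 14/3).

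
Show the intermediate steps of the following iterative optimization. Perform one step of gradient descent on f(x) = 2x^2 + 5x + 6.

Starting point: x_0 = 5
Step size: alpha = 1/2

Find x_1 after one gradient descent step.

f(x) = 2x^2 + 5x + 6
f'(x) = 4x + 5
f'(5) = 4*5 + (5) = 25
x_1 = x_0 - alpha * f'(x_0) = 5 - 1/2 * 25 = -15/2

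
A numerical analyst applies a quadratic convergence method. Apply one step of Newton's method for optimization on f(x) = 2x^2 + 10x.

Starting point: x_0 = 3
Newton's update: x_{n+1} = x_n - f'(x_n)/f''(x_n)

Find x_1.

f(x) = 2x^2 + 10x
f'(x) = 4x + (10), f''(x) = 4
Newton step: x_1 = x_0 - f'(x_0)/f''(x_0)
f'(3) = 22
x_1 = 3 - 22/4 = -5/2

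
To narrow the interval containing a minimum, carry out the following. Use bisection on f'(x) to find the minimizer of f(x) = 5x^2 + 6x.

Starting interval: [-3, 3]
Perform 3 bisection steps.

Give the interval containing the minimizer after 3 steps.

Finding critical point of f(x) = 5x^2 + 6x using bisection on f'(x) = 10x + 6.
f'(x) = 0 when x = -3/5.
Starting interval: [-3, 3]
Step 1: mid = 0, f'(mid) = 6, new interval = [-3, 0]
Step 2: mid = -3/2, f'(mid) = -9, new interval = [-3/2, 0]
Step 3: mid = -3/4, f'(mid) = -3/2, new interval = [-3/4, 0]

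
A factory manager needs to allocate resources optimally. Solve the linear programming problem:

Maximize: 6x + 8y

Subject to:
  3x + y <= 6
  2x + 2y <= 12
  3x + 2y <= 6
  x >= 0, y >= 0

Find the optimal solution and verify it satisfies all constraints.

Feasible vertices: (0, 0), (0, 3), (2, 0)
Objective 6x + 8y at each vertex:
  (0, 0): 0
  (0, 3): 24
  (2, 0): 12
Maximum is 24 at (0, 3).
Verify constraints at (x, y) = (0, 3):
  3*0 + 1*3 = 3 <= 6
  2*0 + 2*3 = 6 <= 12
  3*0 + 2*3 = 6 <= 6 (active)
  x = 0 >= 0, y = 3 >= 0. All constraints satisfied.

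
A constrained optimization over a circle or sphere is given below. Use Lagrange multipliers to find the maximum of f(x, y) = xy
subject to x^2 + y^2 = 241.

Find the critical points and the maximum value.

Lagrange conditions: y = 2*lambda*x and x = 2*lambda*y
If x = 0 then y = 0, violating the constraint, so x, y != 0.
Dividing: y/x = x/y => x^2 = y^2 => y = x or y = -x
Constraint: 2x^2 = 241 => x^2 = 241/2 => x = +/-sqrt(241/2)
Critical points: (sqrt(241/2), sqrt(241/2)), (-sqrt(241/2), -sqrt(241/2)), (sqrt(241/2), -sqrt(241/2)), (-sqrt(241/2), sqrt(241/2))
  y = x:  xy = x^2 = 241/2  at (sqrt(241/2), sqrt(241/2)) and (-sqrt(241/2), -sqrt(241/2))
  y = -x: xy = -x^2 = -241/2 at (sqrt(241/2), -sqrt(241/2)) and (-sqrt(241/2), sqrt(241/2))
Maximum xy = 241/2 at (sqrt(241/2), sqrt(241/2)) and (-sqrt(241/2), -sqrt(241/2))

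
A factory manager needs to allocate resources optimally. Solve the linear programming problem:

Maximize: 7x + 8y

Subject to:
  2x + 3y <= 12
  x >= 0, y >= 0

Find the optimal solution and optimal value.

The feasible region has vertices at [(0, 0), (6, 0), (0, 4)].
Checking objective 7x + 8y at each vertex:
  (0, 0): 7*0 + 8*0 = 0
  (6, 0): 7*6 + 8*0 = 42
  (0, 4): 7*0 + 8*4 = 32
Maximum is 42 at (6, 0).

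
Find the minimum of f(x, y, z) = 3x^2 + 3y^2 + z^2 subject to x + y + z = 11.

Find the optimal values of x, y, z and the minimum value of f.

Using Lagrange multipliers on f = 3x^2 + 3y^2 + z^2 with constraint x + y + z = 11:
Conditions: 2*3*x = lambda, 2*3*y = lambda, 2*1*z = lambda
So x = lambda/6, y = lambda/6, z = lambda/2
Substituting into constraint: lambda * (5/6) = 11
lambda = 66/5
x = 11/5, y = 11/5, z = 33/5
Minimum value = 363/5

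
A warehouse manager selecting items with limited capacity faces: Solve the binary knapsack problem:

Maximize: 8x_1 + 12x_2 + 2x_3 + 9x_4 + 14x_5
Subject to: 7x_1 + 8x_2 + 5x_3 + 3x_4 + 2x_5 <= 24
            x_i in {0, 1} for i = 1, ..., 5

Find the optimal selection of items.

Items: item 1 (v=8, w=7), item 2 (v=12, w=8), item 3 (v=2, w=5), item 4 (v=9, w=3), item 5 (v=14, w=2)
Capacity: 24
Checking all 32 subsets (w = total weight, v = total value):
  {}: w = 0, v = 0
  {1}: w = 7, v = 8
  {2}: w = 8, v = 12
  {3}: w = 5, v = 2
  {4}: w = 3, v = 9
  {5}: w = 2, v = 14
  {1, 2}: w = 15, v = 20
  {1, 3}: w = 12, v = 10
  {1, 4}: w = 10, v = 17
  {1, 5}: w = 9, v = 22
  {2, 3}: w = 13, v = 14
  {2, 4}: w = 11, v = 21
  {2, 5}: w = 10, v = 26
  {3, 4}: w = 8, v = 11
  {3, 5}: w = 7, v = 16
  {4, 5}: w = 5, v = 23
  {1, 2, 3}: w = 20, v = 22
  {1, 2, 4}: w = 18, v = 29
  {1, 2, 5}: w = 17, v = 34
  {1, 3, 4}: w = 15, v = 19
  {1, 3, 5}: w = 14, v = 24
  {1, 4, 5}: w = 12, v = 31
  {2, 3, 4}: w = 16, v = 23
  {2, 3, 5}: w = 15, v = 28
  {2, 4, 5}: w = 13, v = 35
  {3, 4, 5}: w = 10, v = 25
  {1, 2, 3, 4}: w = 23, v = 31
  {1, 2, 3, 5}: w = 22, v = 36
  {1, 2, 4, 5}: w = 20, v = 43
  {1, 3, 4, 5}: w = 17, v = 33
  {2, 3, 4, 5}: w = 18, v = 37
  {1, 2, 3, 4, 5}: w = 25 > 24, infeasible
Best feasible subset: items [1, 2, 4, 5]
Total weight: 20 <= 24, total value: 43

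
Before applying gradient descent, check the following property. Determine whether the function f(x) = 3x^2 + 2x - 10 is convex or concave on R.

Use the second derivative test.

f(x) = 3x^2 + 2x - 10
f'(x) = 6x + 2
f''(x) = 6
Since f''(x) = 6 > 0 for all x, f is convex on R.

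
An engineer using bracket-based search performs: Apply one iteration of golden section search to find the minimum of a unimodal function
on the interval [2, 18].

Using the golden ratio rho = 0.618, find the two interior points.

Golden section search on [2, 18].
Golden ratio rho = 0.618 (approx).
Interior points:
  x_1 = 2 + (1-0.618)*16 = 8.1120
  x_2 = 2 + 0.618*16 = 11.8880
Compare f(x_1) and f(x_2) to determine which subinterval to keep.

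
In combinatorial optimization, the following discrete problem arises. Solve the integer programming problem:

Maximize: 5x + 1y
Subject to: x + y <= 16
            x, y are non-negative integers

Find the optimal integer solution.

Objective: 5x + 1y, constraint: x + y <= 16
Coefficient of x is 5 >= coefficient of y is 1, so allocate the entire budget to x.
Optimal: x = 16, y = 0, value = 80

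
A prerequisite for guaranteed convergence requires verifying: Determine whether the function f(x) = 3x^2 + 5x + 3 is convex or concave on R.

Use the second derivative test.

f(x) = 3x^2 + 5x + 3
f'(x) = 6x + 5
f''(x) = 6
Since f''(x) = 6 > 0 for all x, f is convex on R.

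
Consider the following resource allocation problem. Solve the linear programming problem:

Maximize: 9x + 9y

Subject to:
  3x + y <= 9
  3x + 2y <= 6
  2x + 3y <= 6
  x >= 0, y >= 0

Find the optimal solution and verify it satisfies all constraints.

Feasible vertices: (0, 0), (0, 2), (6/5, 6/5), (2, 0)
Objective 9x + 9y at each vertex:
  (0, 0): 0
  (0, 2): 18
  (6/5, 6/5): 108/5
  (2, 0): 18
Maximum is 108/5 at (6/5, 6/5).
Verify constraints at (x, y) = (6/5, 6/5):
  3*(6/5) + 1*(6/5) = 24/5 <= 9
  3*(6/5) + 2*(6/5) = 6 <= 6 (active)
  2*(6/5) + 3*(6/5) = 6 <= 6 (active)
  x = 6/5 >= 0, y = 6/5 >= 0. All constraints satisfied.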